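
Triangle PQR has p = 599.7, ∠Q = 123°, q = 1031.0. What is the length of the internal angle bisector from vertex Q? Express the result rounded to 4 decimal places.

t_Q ≈ 279.7320

Law of sines: sin P = p·sin Q/q ≈ 0.48783.
Since q ≥ p, only the acute value applies: ∠P ≈ 29.20°.
Then ∠R = 180° − ∠Q − ∠P ≈ 27.80°.
Law of sines gives r = q·sin R/sin Q ≈ 573.38.
The bisector from Q has length 2·r·p·cos(∠Q/2)/(r+p) ≈ 279.73.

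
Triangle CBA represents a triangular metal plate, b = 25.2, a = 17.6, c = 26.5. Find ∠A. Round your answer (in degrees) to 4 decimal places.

∠A ≈ 39.7054°

By the law of cosines, cos A = (c² + b² − a²) / (2·c·b) ≈ 0.76934, so ∠A ≈ 39.71°.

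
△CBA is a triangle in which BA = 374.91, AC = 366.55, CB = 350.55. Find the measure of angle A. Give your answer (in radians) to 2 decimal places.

∠A ≈ 0.98 rad

By the law of cosines, cos A = (BA² + AC² − CB²) / (2·BA·AC) ≈ 0.55315, so ∠A ≈ 0.985 rad.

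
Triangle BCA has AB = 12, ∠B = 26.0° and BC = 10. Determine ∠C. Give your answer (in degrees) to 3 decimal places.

∠C ≈ 98.493°

By the law of cosines, CA² = AB² + BC² − 2·AB·BC·cos B = 28.289, so CA ≈ 5.3188.
Law of cosines again: cos C = (BC² + CA² − AB²)/(2·BC·CA) ≈ -0.14769, so ∠C ≈ 98.49°.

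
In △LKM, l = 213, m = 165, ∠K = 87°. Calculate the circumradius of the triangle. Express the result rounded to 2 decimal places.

131.44

By the law of cosines, k² = m² + l² − 2·m·l·cos K = 68915, so k ≈ 262.52.
Area = ½·m·l·sin K ≈ 17548.
Circumradius = k/(2 sin K) ≈ 131.44.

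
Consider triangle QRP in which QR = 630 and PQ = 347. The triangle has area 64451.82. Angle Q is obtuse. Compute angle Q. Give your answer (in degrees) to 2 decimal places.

From area = ½·PQ·QR·sin Q, we get sin Q = 2·area/(PQ·QR) ≈ 0.58965.
Taking the obtuse solution, ∠Q ≈ 143.87°.

∠Q ≈ 143.87°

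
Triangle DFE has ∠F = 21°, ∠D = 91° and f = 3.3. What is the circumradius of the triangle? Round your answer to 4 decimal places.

R ≈ 4.6042

The third angle is ∠E = 180° − ∠D − ∠F = 68.00°.
Law of sines: d = f·sin D/sin F ≈ 9.207.
Law of sines: e = f·sin E/sin F ≈ 8.5379.
Circumradius = f/(2 sin F) ≈ 4.6042.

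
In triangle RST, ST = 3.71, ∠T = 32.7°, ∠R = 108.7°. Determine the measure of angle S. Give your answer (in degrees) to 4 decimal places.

∠S ≈ 38.6000°

The third angle is ∠S = 180° − ∠T − ∠R = 38.60°.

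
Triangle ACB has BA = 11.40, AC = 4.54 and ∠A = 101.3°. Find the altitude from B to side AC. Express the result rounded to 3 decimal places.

11.179

By the law of cosines, CB² = BA² + AC² − 2·BA·AC·cos A = 170.85, so CB ≈ 13.071.
Area = ½·BA·AC·sin A ≈ 25.376.
The altitude from B has length 2·area/AC ≈ 11.179.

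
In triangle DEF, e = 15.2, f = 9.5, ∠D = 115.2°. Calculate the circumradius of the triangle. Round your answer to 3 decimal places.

By the law of cosines, d² = e² + f² − 2·e·f·cos D = 444.26, so d ≈ 21.077.
Area = ½·e·f·sin D ≈ 65.329.
Circumradius = d/(2 sin D) ≈ 11.647.

11.647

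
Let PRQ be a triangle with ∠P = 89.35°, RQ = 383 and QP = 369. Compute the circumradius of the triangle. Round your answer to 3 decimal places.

191.512

Law of sines: sin R = QP·sin P/RQ ≈ 0.96338.
Since RQ ≥ QP, only the acute value applies: ∠R ≈ 74.45°.
Then ∠Q = 180° − ∠P − ∠R ≈ 16.20°.
Law of sines gives PR = RQ·sin Q/sin P ≈ 106.88.
Circumradius = RQ/(2 sin P) ≈ 191.51.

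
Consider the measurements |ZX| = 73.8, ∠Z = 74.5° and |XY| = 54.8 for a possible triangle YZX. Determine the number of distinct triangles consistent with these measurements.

0

|ZX|·sin Z = 73.8·sin(74.5°) ≈ 71.12.
Since |XY| = 54.8 < 71.12 = |ZX| sin Z, no triangle exists.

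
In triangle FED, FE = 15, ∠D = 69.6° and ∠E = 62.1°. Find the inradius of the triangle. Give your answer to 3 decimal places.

3.855

The third angle is ∠F = 180° − ∠E − ∠D = 48.30°.
Law of sines: ED = FE·sin F/sin D ≈ 11.949.
Law of sines: DF = FE·sin E/sin D ≈ 14.144.
Area = ½·FE·ED·sin E ≈ 79.201.
Semiperimeter s = (11.949+14.144+15)/2 = 20.546.
Inradius = area/s = 79.201/20.546 ≈ 3.8548.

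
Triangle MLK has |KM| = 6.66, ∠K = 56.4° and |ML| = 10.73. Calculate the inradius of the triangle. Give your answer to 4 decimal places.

r ≈ 2.3594

Law of sines: sin L = |KM|·sin K/|ML| ≈ 0.51699.
Since |ML| ≥ |KM|, only the acute value applies: ∠L ≈ 31.13°.
Then ∠M = 180° − ∠K − ∠L ≈ 92.47°.
Law of sines gives |LK| = |ML|·sin M/sin K ≈ 12.87.
Area = ½·|ML|·|KM|·sin M ≈ 35.698.
Semiperimeter s = (12.87+6.66+10.73)/2 = 15.13.
Inradius = area/s = 35.698/15.13 ≈ 2.3594.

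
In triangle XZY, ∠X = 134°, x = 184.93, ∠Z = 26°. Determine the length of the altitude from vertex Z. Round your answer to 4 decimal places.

h_Z ≈ 63.2498

The third angle is ∠Y = 180° − ∠X − ∠Z = 20.00°.
Law of sines: z = x·sin Z/sin X ≈ 112.7.
Law of sines: y = x·sin Y/sin X ≈ 87.928.
Area = ½·x·z·sin Y ≈ 3564.1.
The altitude from Z has length 2·area/z ≈ 63.25.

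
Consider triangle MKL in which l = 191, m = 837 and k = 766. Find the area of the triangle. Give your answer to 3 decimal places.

Semiperimeter s = (837 + 766 + 191)/2 = 897.
Heron's formula: area = √(897·60·131·706) ≈ 70552.

area ≈ 70552.084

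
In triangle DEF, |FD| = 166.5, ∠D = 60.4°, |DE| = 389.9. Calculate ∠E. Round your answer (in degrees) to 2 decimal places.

∠E ≈ 25.20°

By the law of cosines, |EF|² = |FD|² + |DE|² − 2·|FD|·|DE|·cos D = 1.1561e+05, so |EF| ≈ 340.02.
Law of cosines again: cos E = (|DE|² + |EF|² − |FD|²)/(2·|DE|·|EF|) ≈ 0.90483, so ∠E ≈ 25.20°.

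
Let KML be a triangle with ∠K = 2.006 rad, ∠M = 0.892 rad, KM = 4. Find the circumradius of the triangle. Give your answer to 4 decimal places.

The third angle is ∠L = π − ∠K − ∠M = 0.244 rad.
Law of sines: ML = KM·sin K/sin L ≈ 15.038.
Law of sines: LK = KM·sin M/sin L ≈ 12.908.
Circumradius = KM/(2 sin L) ≈ 8.2922.

R ≈ 8.2922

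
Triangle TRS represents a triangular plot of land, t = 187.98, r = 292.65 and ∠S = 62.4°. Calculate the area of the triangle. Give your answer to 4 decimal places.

24376.0694

Area = ½·t·r·sin S ≈ 24376.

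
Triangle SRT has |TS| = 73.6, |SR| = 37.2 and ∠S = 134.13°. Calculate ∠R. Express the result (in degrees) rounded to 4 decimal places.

By the law of cosines, |RT|² = |TS|² + |SR|² − 2·|TS|·|SR|·cos S = 10614, so |RT| ≈ 103.02.
Law of cosines again: cos R = (|SR|² + |RT|² − |TS|²)/(2·|SR|·|RT|) ≈ 0.85852, so ∠R ≈ 30.85°.

∠R ≈ 30.8489°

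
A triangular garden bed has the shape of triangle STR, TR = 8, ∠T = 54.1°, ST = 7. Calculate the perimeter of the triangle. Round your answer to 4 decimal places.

By the law of cosines, RS² = ST² + TR² − 2·ST·TR·cos T = 47.326, so RS ≈ 6.8794.
Semiperimeter s = (8+6.8794+7)/2 = 10.94.
Perimeter = 8 + 6.8794 + 7 = 21.879.

21.8794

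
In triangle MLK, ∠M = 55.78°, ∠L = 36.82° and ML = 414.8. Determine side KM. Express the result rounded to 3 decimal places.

The third angle is ∠K = 180° − ∠M − ∠L = 87.40°.
Law of sines: KM = ML·sin L/sin K ≈ 248.85.

248.847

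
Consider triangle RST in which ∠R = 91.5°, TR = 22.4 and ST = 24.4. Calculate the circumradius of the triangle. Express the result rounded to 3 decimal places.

12.204

Law of sines: sin S = TR·sin R/ST ≈ 0.91772.
Since ST ≥ TR, only the acute value applies: ∠S ≈ 66.59°.
Then ∠T = 180° − ∠R − ∠S ≈ 21.91°.
Law of sines gives RS = ST·sin T/sin R ≈ 9.1061.
Circumradius = ST/(2 sin R) ≈ 12.204.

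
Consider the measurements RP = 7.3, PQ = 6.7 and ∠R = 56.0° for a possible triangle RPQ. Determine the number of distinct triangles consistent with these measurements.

RP·sin R = 7.3·sin(56.0°) ≈ 6.052.
Since RP sin R < PQ < RP (6.052 < 6.7 < 7.3), two triangles exist.

2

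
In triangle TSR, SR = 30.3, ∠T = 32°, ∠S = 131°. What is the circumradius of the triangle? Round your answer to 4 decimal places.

28.5893

The third angle is ∠R = 180° − ∠T − ∠S = 17.00°.
Law of sines: RT = SR·sin S/sin T ≈ 43.153.
Law of sines: TS = SR·sin R/sin T ≈ 16.717.
Circumradius = SR/(2 sin T) ≈ 28.589.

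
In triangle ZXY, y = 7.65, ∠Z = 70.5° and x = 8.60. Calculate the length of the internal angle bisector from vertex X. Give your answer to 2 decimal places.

7.33

By the law of cosines, z² = x² + y² − 2·x·y·cos Z = 88.56, so z ≈ 9.4106.
Law of cosines again: cos X = (y² + z² − x²)/(2·y·z) ≈ 0.50786, so ∠X ≈ 59.48°.
The bisector from X has length 2·y·z·cos(∠X/2)/(y+z) ≈ 7.3279.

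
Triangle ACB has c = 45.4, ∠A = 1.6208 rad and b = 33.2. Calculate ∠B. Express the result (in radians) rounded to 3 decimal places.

0.614

By the law of cosines, a² = c² + b² − 2·c·b·cos A = 3314.1, so a ≈ 57.568.
Law of cosines again: cos B = (a² + c² − b²)/(2·a·c) ≈ 0.81746, so ∠B ≈ 0.6138 rad.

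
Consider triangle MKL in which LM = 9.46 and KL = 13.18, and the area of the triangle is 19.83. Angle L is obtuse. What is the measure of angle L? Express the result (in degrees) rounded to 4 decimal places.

161.4527

From area = ½·KL·LM·sin L, we get sin L = 2·area/(KL·LM) ≈ 0.31809.
Taking the obtuse solution, ∠L ≈ 161.45°.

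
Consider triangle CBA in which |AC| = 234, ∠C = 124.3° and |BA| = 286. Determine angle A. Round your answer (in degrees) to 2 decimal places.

13.18

Law of sines: sin B = |AC|·sin C/|BA| ≈ 0.67590.
Since |BA| ≥ |AC|, only the acute value applies: ∠B ≈ 42.52°.
Then ∠A = 180° − ∠C − ∠B ≈ 13.18°.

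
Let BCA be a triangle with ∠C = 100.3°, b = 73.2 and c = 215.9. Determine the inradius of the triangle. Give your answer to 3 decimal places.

Law of sines: sin B = b·sin C/c ≈ 0.33358.
Since c ≥ b, only the acute value applies: ∠B ≈ 19.49°.
Then ∠A = 180° − ∠C − ∠B ≈ 60.21°.
Law of sines gives a = c·sin A/sin C ≈ 190.45.
Area = ½·c·b·sin A ≈ 6858.
Semiperimeter s = (73.2+215.9+190.45)/2 = 239.77.
Inradius = area/s = 6858/239.77 ≈ 28.602.

28.602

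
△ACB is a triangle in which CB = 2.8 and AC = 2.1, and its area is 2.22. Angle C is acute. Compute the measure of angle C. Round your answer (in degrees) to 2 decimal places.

From area = ½·AC·CB·sin C, we get sin C = 2·area/(AC·CB) ≈ 0.75510.
Taking the acute solution, ∠C ≈ 49.03°.

∠C ≈ 49.03°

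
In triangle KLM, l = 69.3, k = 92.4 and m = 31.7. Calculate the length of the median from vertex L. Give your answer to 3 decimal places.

Median from L: ½√(2·m² + 2·k² − l²) ≈ 59.755.

m_L ≈ 59.755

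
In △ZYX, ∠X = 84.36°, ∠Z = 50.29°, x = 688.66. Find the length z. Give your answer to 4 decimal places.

532.3550

The third angle is ∠Y = 180° − ∠X − ∠Z = 45.35°.
Law of sines: z = x·sin Z/sin X ≈ 532.36.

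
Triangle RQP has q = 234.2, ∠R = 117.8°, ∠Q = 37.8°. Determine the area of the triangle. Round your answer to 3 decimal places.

16351.086

The third angle is ∠P = 180° − ∠R − ∠Q = 24.40°.
Law of sines: r = q·sin R/sin Q ≈ 338.01.
Law of sines: p = q·sin P/sin Q ≈ 157.85.
Area = ½·q·r·sin P ≈ 16351.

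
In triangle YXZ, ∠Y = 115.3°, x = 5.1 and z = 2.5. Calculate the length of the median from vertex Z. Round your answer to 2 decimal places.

By the law of cosines, y² = x² + z² − 2·x·z·cos Y = 43.158, so y ≈ 6.5694.
Median from Z: ½√(2·y² + 2·x² − z²) ≈ 5.7464.

m_Z ≈ 5.75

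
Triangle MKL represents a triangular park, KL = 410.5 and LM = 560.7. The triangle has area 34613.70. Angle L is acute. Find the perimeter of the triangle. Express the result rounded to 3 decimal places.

From area = ½·KL·LM·sin L, we get sin L = 2·area/(KL·LM) ≈ 0.30077.
Taking the acute solution, ∠L ≈ 17.50°.
Law of cosines then gives MK ≈ 209.46.
Perimeter = 410.5 + 560.7 + 209.46 = 1180.7.

1180.664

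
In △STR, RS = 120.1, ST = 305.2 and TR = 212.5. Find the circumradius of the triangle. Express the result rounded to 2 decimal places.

202.56

By the law of cosines, cos S = (RS² + ST² − TR²) / (2·RS·ST) ≈ 0.85139, so ∠S ≈ 31.64°.
Circumradius = TR/(2 sin S) ≈ 202.56.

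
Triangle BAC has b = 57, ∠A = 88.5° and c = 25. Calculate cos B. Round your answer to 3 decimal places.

By the law of cosines, a² = c² + b² − 2·c·b·cos A = 3799.4, so a ≈ 61.639.
Law of cosines again: cos B = (a² + c² − b²)/(2·a·c) ≈ 0.38138, so ∠B ≈ 67.58°.

cos B ≈ 0.381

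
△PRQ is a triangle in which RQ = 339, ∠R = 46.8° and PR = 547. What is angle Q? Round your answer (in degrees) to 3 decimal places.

95.080

By the law of cosines, QP² = PR² + RQ² − 2·PR·RQ·cos R = 1.6025e+05, so QP ≈ 400.32.
Law of cosines again: cos Q = (RQ² + QP² − PR²)/(2·RQ·QP) ≈ -0.08855, so ∠Q ≈ 95.08°.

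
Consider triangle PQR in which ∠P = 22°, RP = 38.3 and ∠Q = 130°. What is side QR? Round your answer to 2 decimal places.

The third angle is ∠R = 180° − ∠P − ∠Q = 28.00°.
Law of sines: QR = RP·sin P/sin Q ≈ 18.729.

18.73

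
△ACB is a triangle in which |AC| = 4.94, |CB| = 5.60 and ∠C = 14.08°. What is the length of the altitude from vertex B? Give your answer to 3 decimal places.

1.362

By the law of cosines, |BA|² = |AC|² + |CB|² − 2·|AC|·|CB|·cos C = 2.0978, so |BA| ≈ 1.4484.
Area = ½·|AC|·|CB|·sin C ≈ 3.365.
The altitude from B has length 2·area/|AC| ≈ 1.3623.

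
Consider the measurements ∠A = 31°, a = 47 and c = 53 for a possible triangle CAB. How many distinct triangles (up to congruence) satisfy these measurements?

2

c·sin A = 53·sin(31°) ≈ 27.3.
Since c sin A < a < c (27.3 < 47 < 53), two triangles exist.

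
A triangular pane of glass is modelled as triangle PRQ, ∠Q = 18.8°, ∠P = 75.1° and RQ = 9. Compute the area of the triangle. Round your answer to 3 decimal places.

The third angle is ∠R = 180° − ∠Q − ∠P = 86.10°.
Law of sines: QP = RQ·sin R/sin P ≈ 9.2916.
Law of sines: PR = RQ·sin Q/sin P ≈ 3.0013.
Area = ½·RQ·QP·sin Q ≈ 13.475.

13.475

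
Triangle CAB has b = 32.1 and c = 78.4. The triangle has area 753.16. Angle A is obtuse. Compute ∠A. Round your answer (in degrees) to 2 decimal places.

143.23

From area = ½·b·c·sin A, we get sin A = 2·area/(b·c) ≈ 0.59854.
Taking the obtuse solution, ∠A ≈ 143.23°.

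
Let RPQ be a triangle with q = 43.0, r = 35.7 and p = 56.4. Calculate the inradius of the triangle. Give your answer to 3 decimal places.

Semiperimeter s = (35.7 + 56.4 + 43)/2 = 67.55.
Heron's formula: area = √(67.55·31.85·11.15·24.55) ≈ 767.42.
Inradius = area/s = 767.42/67.55 ≈ 11.361.

11.361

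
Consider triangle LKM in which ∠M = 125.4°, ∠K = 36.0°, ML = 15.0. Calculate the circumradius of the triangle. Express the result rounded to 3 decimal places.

12.760

The third angle is ∠L = 180° − ∠K − ∠M = 18.60°.
Law of sines: KM = ML·sin L/sin K ≈ 8.1397.
Law of sines: LK = ML·sin M/sin K ≈ 20.802.
Circumradius = ML/(2 sin K) ≈ 12.76.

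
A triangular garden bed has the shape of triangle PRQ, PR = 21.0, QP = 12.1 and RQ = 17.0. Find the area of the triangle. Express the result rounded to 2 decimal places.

Semiperimeter s = (17 + 12.1 + 21)/2 = 25.05.
Heron's formula: area = √(25.05·8.05·12.95·4.05) ≈ 102.84.

102.84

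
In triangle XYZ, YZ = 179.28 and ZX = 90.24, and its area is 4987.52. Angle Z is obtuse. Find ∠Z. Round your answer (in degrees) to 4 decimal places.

From area = ½·YZ·ZX·sin Z, we get sin Z = 2·area/(YZ·ZX) ≈ 0.61657.
Taking the obtuse solution, ∠Z ≈ 141.93°.

∠Z ≈ 141.9338°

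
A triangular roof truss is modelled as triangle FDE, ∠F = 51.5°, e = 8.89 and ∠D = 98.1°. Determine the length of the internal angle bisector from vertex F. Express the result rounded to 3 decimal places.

The third angle is ∠E = 180° − ∠F − ∠D = 30.40°.
Law of sines: f = e·sin F/sin E ≈ 13.749.
Law of sines: d = e·sin D/sin E ≈ 17.393.
The bisector from F has length 2·d·e·cos(∠F/2)/(d+e) ≈ 10.598.

t_F ≈ 10.598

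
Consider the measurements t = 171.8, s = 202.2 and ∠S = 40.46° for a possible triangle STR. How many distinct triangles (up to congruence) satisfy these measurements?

1

t·sin S = 171.8·sin(40.46°) ≈ 111.5.
Since s ≥ t, exactly one triangle exists.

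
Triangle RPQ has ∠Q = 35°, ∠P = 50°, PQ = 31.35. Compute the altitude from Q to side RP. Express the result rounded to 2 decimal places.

h_Q ≈ 24.02

The third angle is ∠R = 180° − ∠P − ∠Q = 95.00°.
Law of sines: QR = PQ·sin P/sin R ≈ 24.107.
Law of sines: RP = PQ·sin Q/sin R ≈ 18.05.
Area = ½·PQ·QR·sin Q ≈ 216.74.
The altitude from Q has length 2·area/RP ≈ 24.015.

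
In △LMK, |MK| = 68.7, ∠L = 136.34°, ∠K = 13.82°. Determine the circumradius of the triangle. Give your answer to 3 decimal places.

49.755

The third angle is ∠M = 180° − ∠K − ∠L = 29.84°.
Law of sines: |KL| = |MK|·sin M/sin L ≈ 49.515.
Law of sines: |LM| = |MK|·sin K/sin L ≈ 23.77.
Circumradius = |MK|/(2 sin L) ≈ 49.755.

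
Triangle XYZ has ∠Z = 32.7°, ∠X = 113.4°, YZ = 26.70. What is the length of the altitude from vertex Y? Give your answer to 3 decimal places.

The third angle is ∠Y = 180° − ∠Z − ∠X = 33.90°.
Law of sines: ZX = YZ·sin Y/sin X ≈ 16.226.
Law of sines: XY = YZ·sin Z/sin X ≈ 15.717.
Area = ½·YZ·ZX·sin Z ≈ 117.03.
The altitude from Y has length 2·area/ZX ≈ 14.424.

14.424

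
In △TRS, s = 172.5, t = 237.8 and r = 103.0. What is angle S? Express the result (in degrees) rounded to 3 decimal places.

40.226

By the law of cosines, cos S = (t² + r² − s²) / (2·t·r) ≈ 0.76350, so ∠S ≈ 40.23°.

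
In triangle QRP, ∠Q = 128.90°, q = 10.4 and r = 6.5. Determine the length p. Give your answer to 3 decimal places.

Law of sines: sin R = r·sin Q/q ≈ 0.48640.
Since q ≥ r, only the acute value applies: ∠R ≈ 29.10°.
Then ∠P = 180° − ∠Q − ∠R ≈ 22.00°.
Law of sines gives p = q·sin P/sin Q ≈ 5.0051.

5.005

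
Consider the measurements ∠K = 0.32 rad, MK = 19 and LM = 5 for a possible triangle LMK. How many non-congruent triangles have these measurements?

MK·sin K = 19·sin(0.32 rad) ≈ 5.977.
Since LM = 5 < 5.977 = MK sin K, no triangle exists.

0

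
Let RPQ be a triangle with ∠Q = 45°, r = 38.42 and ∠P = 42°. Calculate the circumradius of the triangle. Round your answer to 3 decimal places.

19.236

The third angle is ∠R = 180° − ∠P − ∠Q = 93.00°.
Law of sines: p = r·sin P/sin R ≈ 25.743.
Law of sines: q = r·sin Q/sin R ≈ 27.204.
Circumradius = r/(2 sin R) ≈ 19.236.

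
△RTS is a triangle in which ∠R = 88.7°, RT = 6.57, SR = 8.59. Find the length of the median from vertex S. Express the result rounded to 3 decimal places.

By the law of cosines, TS² = SR² + RT² − 2·SR·RT·cos R = 114.39, so TS ≈ 10.695.
Median from S: ½√(2·TS² + 2·SR² − RT²) ≈ 9.1268.

m_S ≈ 9.127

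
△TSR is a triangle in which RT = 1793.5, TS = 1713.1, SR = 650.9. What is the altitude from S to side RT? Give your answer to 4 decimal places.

620.4641

Semiperimeter s = (650.9 + 1793.5 + 1713.1)/2 = 2078.8.
Heron's formula: area = √(2078.8·1427.8·285.25·365.65) ≈ 5.564e+05.
The altitude from S has length 2·area/RT ≈ 620.46.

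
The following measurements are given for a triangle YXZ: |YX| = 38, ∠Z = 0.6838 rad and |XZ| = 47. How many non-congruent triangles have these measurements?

|XZ|·sin Z = 47·sin(0.6838 rad) ≈ 29.69.
Since |XZ| sin Z < |YX| < |XZ| (29.69 < 38 < 47), two triangles exist.

2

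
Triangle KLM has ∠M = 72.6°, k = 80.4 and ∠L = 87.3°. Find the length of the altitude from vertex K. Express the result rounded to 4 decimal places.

222.9990

The third angle is ∠K = 180° − ∠L − ∠M = 20.10°.
Law of sines: l = k·sin L/sin K ≈ 233.69.
Law of sines: m = k·sin M/sin K ≈ 223.25.
Area = ½·k·l·sin M ≈ 8964.6.
The altitude from K has length 2·area/k ≈ 223.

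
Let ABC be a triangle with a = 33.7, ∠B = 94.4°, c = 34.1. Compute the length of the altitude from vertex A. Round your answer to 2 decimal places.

34.00

By the law of cosines, b² = c² + a² − 2·c·a·cos B = 2474.8, so b ≈ 49.748.
Area = ½·c·a·sin B ≈ 572.89.
The altitude from A has length 2·area/a ≈ 33.999.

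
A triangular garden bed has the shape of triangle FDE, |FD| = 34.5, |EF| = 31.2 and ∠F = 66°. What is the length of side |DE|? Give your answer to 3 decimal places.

By the law of cosines, |DE|² = |EF|² + |FD|² − 2·|EF|·|FD|·cos F = 1288.1, so |DE| ≈ 35.89.

35.890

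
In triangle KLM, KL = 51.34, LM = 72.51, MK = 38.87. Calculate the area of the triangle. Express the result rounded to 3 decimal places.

Semiperimeter s = (72.51 + 38.87 + 51.34)/2 = 81.36.
Heron's formula: area = √(81.36·8.85·42.49·30.02) ≈ 958.35.

958.354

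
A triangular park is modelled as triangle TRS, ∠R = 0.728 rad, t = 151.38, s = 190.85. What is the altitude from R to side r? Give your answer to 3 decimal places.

151.009

By the law of cosines, r² = s² + t² − 2·s·t·cos R = 16205, so r ≈ 127.3.
Area = ½·s·t·sin R ≈ 9611.7.
The altitude from R has length 2·area/r ≈ 151.01.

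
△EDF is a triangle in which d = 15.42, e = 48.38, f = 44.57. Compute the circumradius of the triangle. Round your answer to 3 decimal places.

By the law of cosines, cos E = (d² + f² − e²) / (2·d·f) ≈ -0.08466, so ∠E ≈ 94.86°.
Circumradius = e/(2 sin E) ≈ 24.277.

R ≈ 24.277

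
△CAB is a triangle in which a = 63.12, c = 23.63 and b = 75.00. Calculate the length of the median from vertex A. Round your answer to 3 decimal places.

45.778

Median from A: ½√(2·b² + 2·c² − a²) ≈ 45.778.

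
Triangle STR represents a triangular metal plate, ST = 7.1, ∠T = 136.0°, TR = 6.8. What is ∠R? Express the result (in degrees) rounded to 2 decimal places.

By the law of cosines, RS² = ST² + TR² − 2·ST·TR·cos T = 166.11, so RS ≈ 12.888.
Law of cosines again: cos R = (TR² + RS² − ST²)/(2·TR·RS) ≈ 0.92388, so ∠R ≈ 22.50°.

∠R ≈ 22.50°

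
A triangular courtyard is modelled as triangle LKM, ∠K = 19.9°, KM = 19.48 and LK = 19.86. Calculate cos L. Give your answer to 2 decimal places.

0.23

By the law of cosines, ML² = LK² + KM² − 2·LK·KM·cos K = 46.346, so ML ≈ 6.8078.
Law of cosines again: cos L = (ML² + LK² − KM²)/(2·ML·LK) ≈ 0.22668, so ∠L ≈ 76.90°.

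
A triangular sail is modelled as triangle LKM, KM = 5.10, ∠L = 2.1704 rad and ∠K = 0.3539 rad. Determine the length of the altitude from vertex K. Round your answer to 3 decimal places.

h_K ≈ 2.952

The third angle is ∠M = π − ∠L − ∠K = 0.6173 rad.
Law of sines: ML = KM·sin K/sin L ≈ 2.1409.
Law of sines: LK = KM·sin M/sin L ≈ 3.5758.
Area = ½·KM·ML·sin M ≈ 3.16.
The altitude from K has length 2·area/ML ≈ 2.952.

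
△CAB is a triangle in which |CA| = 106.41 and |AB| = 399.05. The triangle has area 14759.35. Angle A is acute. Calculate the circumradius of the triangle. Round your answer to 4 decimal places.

238.0232

From area = ½·|CA|·|AB|·sin A, we get sin A = 2·area/(|CA|·|AB|) ≈ 0.69516.
Taking the acute solution, ∠A ≈ 44.04°.
Law of cosines then gives |BC| ≈ 330.93.
Circumradius = |BC|/(2 sin A) ≈ 238.02.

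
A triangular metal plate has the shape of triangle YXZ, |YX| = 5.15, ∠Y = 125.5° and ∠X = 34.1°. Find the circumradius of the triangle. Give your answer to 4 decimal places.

The third angle is ∠Z = 180° − ∠Y − ∠X = 20.40°.
Law of sines: |XZ| = |YX|·sin Y/sin Z ≈ 12.028.
Law of sines: |ZY| = |YX|·sin X/sin Z ≈ 8.2832.
Circumradius = |YX|/(2 sin Z) ≈ 7.3873.

R ≈ 7.3873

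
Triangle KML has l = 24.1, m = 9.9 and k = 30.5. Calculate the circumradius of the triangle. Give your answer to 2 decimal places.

17.94

By the law of cosines, cos K = (m² + l² − k²) / (2·m·l) ≈ -0.52691, so ∠K ≈ 121.80°.
Circumradius = k/(2 sin K) ≈ 17.943.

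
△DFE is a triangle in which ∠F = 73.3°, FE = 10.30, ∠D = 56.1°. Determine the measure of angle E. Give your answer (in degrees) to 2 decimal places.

50.60

The third angle is ∠E = 180° − ∠D − ∠F = 50.60°.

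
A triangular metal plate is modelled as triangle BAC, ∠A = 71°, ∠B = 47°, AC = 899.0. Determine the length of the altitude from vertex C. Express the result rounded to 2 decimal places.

850.02

The third angle is ∠C = 180° − ∠B − ∠A = 62.00°.
Law of sines: CB = AC·sin A/sin B ≈ 1162.3.
Law of sines: BA = AC·sin C/sin B ≈ 1085.3.
Area = ½·AC·CB·sin C ≈ 4.6128e+05.
The altitude from C has length 2·area/BA ≈ 850.02.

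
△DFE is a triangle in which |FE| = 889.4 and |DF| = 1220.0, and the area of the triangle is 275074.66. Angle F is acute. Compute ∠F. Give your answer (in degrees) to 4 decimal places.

∠F ≈ 30.4654°

From area = ½·|DF|·|FE|·sin F, we get sin F = 2·area/(|DF|·|FE|) ≈ 0.50702.
Taking the acute solution, ∠F ≈ 30.47°.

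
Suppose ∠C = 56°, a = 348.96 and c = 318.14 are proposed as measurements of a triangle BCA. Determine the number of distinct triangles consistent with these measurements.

a·sin C = 348.96·sin(56°) ≈ 289.3.
Since a sin C < c < a (289.3 < 318.14 < 348.96), two triangles exist.

2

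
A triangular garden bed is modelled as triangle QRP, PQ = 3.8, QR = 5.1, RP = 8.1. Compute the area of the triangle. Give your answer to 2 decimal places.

Semiperimeter s = (8.1 + 3.8 + 5.1)/2 = 8.5.
Heron's formula: area = √(8.5·0.4·4.7·3.4) ≈ 7.371.

7.37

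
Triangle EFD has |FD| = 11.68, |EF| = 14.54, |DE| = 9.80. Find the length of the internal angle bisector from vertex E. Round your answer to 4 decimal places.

By the law of cosines, cos E = (|DE|² + |EF|² − |FD|²) / (2·|DE|·|EF|) ≈ 0.60014, so ∠E ≈ 53.12°.
The bisector from E has length 2·|DE|·|EF|·cos(∠E/2)/(|DE|+|EF|) ≈ 10.473.

10.4728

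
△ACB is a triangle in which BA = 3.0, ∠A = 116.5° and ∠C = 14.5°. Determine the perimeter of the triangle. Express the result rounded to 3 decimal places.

The third angle is ∠B = 180° − ∠A − ∠C = 49.00°.
Law of sines: CB = BA·sin A/sin C ≈ 10.723.
Law of sines: AC = BA·sin B/sin C ≈ 9.0428.
Semiperimeter s = (10.723+3+9.0428)/2 = 11.383.
Perimeter = 10.723 + 3 + 9.0428 = 22.766.

perimeter ≈ 22.766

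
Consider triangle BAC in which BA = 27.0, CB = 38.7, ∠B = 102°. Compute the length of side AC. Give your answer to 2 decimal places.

51.59

By the law of cosines, AC² = CB² + BA² − 2·CB·BA·cos B = 2661.2, so AC ≈ 51.587.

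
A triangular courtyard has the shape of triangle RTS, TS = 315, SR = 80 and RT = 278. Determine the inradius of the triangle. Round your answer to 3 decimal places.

30.963

Semiperimeter s = (315 + 80 + 278)/2 = 336.5.
Heron's formula: area = √(336.5·21.5·256.5·58.5) ≈ 10419.
Inradius = area/s = 10419/336.5 ≈ 30.963.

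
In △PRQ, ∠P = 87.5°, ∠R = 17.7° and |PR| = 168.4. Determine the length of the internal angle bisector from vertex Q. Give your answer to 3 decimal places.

The third angle is ∠Q = 180° − ∠P − ∠R = 74.80°.
Law of sines: |RQ| = |PR|·sin P/sin Q ≈ 174.34.
Law of sines: |QP| = |PR|·sin R/sin Q ≈ 53.055.
The bisector from Q has length 2·|RQ|·|QP|·cos(∠Q/2)/(|RQ|+|QP|) ≈ 64.628.

t_Q ≈ 64.628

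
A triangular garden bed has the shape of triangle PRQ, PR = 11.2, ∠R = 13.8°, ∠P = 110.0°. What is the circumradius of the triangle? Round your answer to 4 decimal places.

6.7390

The third angle is ∠Q = 180° − ∠P − ∠R = 56.20°.
Law of sines: RQ = PR·sin P/sin Q ≈ 12.665.
Law of sines: QP = PR·sin R/sin Q ≈ 3.215.
Circumradius = PR/(2 sin Q) ≈ 6.739.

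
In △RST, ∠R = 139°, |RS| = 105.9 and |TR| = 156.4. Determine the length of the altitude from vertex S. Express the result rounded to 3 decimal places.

By the law of cosines, |ST|² = |TR|² + |RS|² − 2·|TR|·|RS|·cos R = 60676, so |ST| ≈ 246.32.
Area = ½·|TR|·|RS|·sin R ≈ 5433.1.
The altitude from S has length 2·area/|TR| ≈ 69.477.

h_S ≈ 69.477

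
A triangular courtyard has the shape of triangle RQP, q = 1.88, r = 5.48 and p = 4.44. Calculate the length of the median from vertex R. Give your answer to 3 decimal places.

Median from R: ½√(2·q² + 2·p² − r²) ≈ 2.0289.

2.029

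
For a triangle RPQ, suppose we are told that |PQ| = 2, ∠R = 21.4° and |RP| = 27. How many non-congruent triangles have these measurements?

0

|RP|·sin R = 27·sin(21.4°) ≈ 9.852.
Since |PQ| = 2 < 9.852 = |RP| sin R, no triangle exists.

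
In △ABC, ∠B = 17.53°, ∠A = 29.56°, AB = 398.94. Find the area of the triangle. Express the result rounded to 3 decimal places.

The third angle is ∠C = 180° − ∠A − ∠B = 132.91°.
Law of sines: BC = AB·sin A/sin C ≈ 268.71.
Law of sines: CA = AB·sin B/sin C ≈ 164.06.
Area = ½·AB·BC·sin B ≈ 16145.

16144.574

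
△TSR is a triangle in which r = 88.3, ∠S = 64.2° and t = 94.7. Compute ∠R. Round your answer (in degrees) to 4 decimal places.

By the law of cosines, s² = r² + t² − 2·r·t·cos S = 9486.2, so s ≈ 97.397.
Law of cosines again: cos R = (t² + s² − r²)/(2·t·s) ≈ 0.57773, so ∠R ≈ 54.71°.

54.7090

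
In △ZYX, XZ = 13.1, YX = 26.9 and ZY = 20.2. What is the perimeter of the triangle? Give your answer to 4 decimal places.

perimeter ≈ 60.2000

Perimeter = 26.9 + 13.1 + 20.2 = 60.2.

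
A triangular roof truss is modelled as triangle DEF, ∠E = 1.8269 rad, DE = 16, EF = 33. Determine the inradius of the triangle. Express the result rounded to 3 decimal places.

By the law of cosines, FD² = DE² + EF² − 2·DE·EF·cos E = 1612.5, so FD ≈ 40.156.
Area = ½·DE·EF·sin E ≈ 255.39.
Semiperimeter s = (33+40.156+16)/2 = 44.578.
Inradius = area/s = 255.39/44.578 ≈ 5.7291.

r ≈ 5.729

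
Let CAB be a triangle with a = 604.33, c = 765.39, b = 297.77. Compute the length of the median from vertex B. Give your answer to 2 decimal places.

m_B ≈ 673.31

Median from B: ½√(2·c² + 2·a² − b²) ≈ 673.31.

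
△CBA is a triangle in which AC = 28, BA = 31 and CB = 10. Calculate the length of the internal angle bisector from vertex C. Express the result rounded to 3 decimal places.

t_C ≈ 9.678

By the law of cosines, cos C = (AC² + CB² − BA²) / (2·AC·CB) ≈ -0.13750, so ∠C ≈ 97.90°.
The bisector from C has length 2·AC·CB·cos(∠C/2)/(AC+CB) ≈ 9.6776.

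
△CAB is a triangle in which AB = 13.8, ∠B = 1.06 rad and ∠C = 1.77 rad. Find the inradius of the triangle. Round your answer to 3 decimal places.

The third angle is ∠A = π − ∠B − ∠C = 0.312 rad.
Law of sines: BC = AB·sin A/sin C ≈ 4.3161.
Law of sines: CA = AB·sin B/sin C ≈ 12.281.
Area = ½·AB·BC·sin B ≈ 25.98.
Semiperimeter s = (13.8+4.3161+12.281)/2 = 15.199.
Inradius = area/s = 25.98/15.199 ≈ 1.7093.

1.709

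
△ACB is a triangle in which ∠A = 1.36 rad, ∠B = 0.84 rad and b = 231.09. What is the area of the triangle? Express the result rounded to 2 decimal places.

area ≈ 28349.21

The third angle is ∠C = π − ∠B − ∠A = 0.942 rad.
Law of sines: a = b·sin A/sin B ≈ 303.47.
Law of sines: c = b·sin C/sin B ≈ 250.91.
Area = ½·b·a·sin C ≈ 28349.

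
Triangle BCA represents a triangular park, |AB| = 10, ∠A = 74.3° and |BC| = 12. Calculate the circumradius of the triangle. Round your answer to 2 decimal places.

6.23

Law of sines: sin C = |AB|·sin A/|BC| ≈ 0.80224.
Since |BC| ≥ |AB|, only the acute value applies: ∠C ≈ 53.34°.
Then ∠B = 180° − ∠A − ∠C ≈ 52.36°.
Law of sines gives |CA| = |BC|·sin B/sin A ≈ 9.87.
Circumradius = |BC|/(2 sin A) ≈ 6.2325.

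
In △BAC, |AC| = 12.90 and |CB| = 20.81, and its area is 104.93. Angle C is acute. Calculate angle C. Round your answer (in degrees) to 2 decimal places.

51.42

From area = ½·|AC|·|CB|·sin C, we get sin C = 2·area/(|AC|·|CB|) ≈ 0.78175.
Taking the acute solution, ∠C ≈ 51.42°.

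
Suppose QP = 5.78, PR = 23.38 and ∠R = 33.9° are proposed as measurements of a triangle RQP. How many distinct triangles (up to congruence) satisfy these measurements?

PR·sin R = 23.38·sin(33.9°) ≈ 13.04.
Since QP = 5.78 < 13.04 = PR sin R, no triangle exists.

0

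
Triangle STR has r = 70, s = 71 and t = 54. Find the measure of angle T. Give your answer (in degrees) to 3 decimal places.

45.030

By the law of cosines, cos T = (r² + s² − t²) / (2·r·s) ≈ 0.70674, so ∠T ≈ 45.03°.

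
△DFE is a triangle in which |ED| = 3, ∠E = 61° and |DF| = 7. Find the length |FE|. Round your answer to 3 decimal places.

7.944

Law of sines: sin F = |ED|·sin E/|DF| ≈ 0.37484.
Since |DF| ≥ |ED|, only the acute value applies: ∠F ≈ 22.01°.
Then ∠D = 180° − ∠E − ∠F ≈ 96.99°.
Law of sines gives |FE| = |DF|·sin D/sin E ≈ 7.9441.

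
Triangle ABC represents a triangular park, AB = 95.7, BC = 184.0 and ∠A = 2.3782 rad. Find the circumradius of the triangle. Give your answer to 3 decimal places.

Law of sines: sin C = AB·sin A/BC ≈ 0.35959.
Since BC ≥ AB, only the acute value applies: ∠C ≈ 0.3678 rad.
Then ∠B = π − ∠A − ∠C ≈ 0.3956 rad.
Law of sines gives CA = BC·sin B/sin A ≈ 102.55.
Circumradius = BC/(2 sin A) ≈ 133.07.

133.068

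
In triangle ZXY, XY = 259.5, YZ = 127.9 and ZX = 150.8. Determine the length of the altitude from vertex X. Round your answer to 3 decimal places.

Semiperimeter s = (259.5 + 127.9 + 150.8)/2 = 269.1.
Heron's formula: area = √(269.1·9.6·141.2·118.3) ≈ 6569.
The altitude from X has length 2·area/YZ ≈ 102.72.

h_X ≈ 102.722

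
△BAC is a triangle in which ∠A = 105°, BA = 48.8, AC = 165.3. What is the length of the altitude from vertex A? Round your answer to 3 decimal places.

h_A ≈ 42.331

By the law of cosines, CB² = BA² + AC² − 2·BA·AC·cos A = 33881, so CB ≈ 184.07.
Area = ½·BA·AC·sin A ≈ 3895.9.
The altitude from A has length 2·area/CB ≈ 42.331.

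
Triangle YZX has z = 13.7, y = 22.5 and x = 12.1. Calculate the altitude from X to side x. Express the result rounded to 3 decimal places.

h_X ≈ 11.708

Semiperimeter s = (22.5 + 13.7 + 12.1)/2 = 24.15.
Heron's formula: area = √(24.15·1.65·10.45·12.05) ≈ 70.836.
The altitude from X has length 2·area/x ≈ 11.708.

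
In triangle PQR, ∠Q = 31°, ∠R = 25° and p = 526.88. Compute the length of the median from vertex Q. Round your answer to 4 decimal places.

384.8191

The third angle is ∠P = 180° − ∠Q − ∠R = 124.00°.
Law of sines: q = p·sin Q/sin P ≈ 327.32.
Law of sines: r = p·sin R/sin P ≈ 268.59.
Median from Q: ½√(2·r² + 2·p² − q²) ≈ 384.82.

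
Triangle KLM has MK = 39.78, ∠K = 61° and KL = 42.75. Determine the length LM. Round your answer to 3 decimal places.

41.965

By the law of cosines, LM² = MK² + KL² − 2·MK·KL·cos K = 1761.1, so LM ≈ 41.965.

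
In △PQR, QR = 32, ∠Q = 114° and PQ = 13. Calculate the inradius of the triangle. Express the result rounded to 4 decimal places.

4.5171

By the law of cosines, RP² = PQ² + QR² − 2·PQ·QR·cos Q = 1531.4, so RP ≈ 39.133.
Area = ½·PQ·QR·sin Q ≈ 190.02.
Semiperimeter s = (32+39.133+13)/2 = 42.067.
Inradius = area/s = 190.02/42.067 ≈ 4.5171.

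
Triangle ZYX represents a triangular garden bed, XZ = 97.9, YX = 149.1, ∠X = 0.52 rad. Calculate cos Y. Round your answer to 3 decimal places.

By the law of cosines, ZY² = YX² + XZ² − 2·YX·XZ·cos X = 6480.3, so ZY ≈ 80.5.
Law of cosines again: cos Y = (ZY² + YX² − XZ²)/(2·ZY·YX) ≈ 0.79677, so ∠Y ≈ 0.649 rad.

0.797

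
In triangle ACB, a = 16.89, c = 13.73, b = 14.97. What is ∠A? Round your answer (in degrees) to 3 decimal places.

By the law of cosines, cos A = (c² + b² − a²) / (2·c·b) ≈ 0.30978, so ∠A ≈ 71.95°.

∠A ≈ 71.954°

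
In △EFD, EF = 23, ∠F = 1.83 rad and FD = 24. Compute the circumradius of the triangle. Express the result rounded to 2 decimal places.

By the law of cosines, DE² = EF² + FD² − 2·EF·FD·cos F = 1388, so DE ≈ 37.255.
Area = ½·EF·FD·sin F ≈ 266.78.
Circumradius = DE/(2 sin F) ≈ 19.271.

R ≈ 19.27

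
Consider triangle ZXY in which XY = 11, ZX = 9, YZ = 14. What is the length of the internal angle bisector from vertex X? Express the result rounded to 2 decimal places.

t_X ≈ 7.11

By the law of cosines, cos X = (ZX² + XY² − YZ²) / (2·ZX·XY) ≈ 0.03030, so ∠X ≈ 88.26°.
The bisector from X has length 2·ZX·XY·cos(∠X/2)/(ZX+XY) ≈ 7.1056.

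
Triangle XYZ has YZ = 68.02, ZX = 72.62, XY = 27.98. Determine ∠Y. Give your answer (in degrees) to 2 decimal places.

87.95

By the law of cosines, cos Y = (XY² + YZ² − ZX²) / (2·XY·YZ) ≈ 0.03571, so ∠Y ≈ 87.95°.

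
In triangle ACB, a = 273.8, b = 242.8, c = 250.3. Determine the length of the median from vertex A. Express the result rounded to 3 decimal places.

205.084

Median from A: ½√(2·c² + 2·b² − a²) ≈ 205.08.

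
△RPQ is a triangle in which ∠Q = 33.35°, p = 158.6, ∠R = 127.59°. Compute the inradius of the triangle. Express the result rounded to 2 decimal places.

41.40

The third angle is ∠P = 180° − ∠Q − ∠R = 19.06°.
Law of sines: r = p·sin R/sin P ≈ 384.84.
Law of sines: q = p·sin Q/sin P ≈ 267.
Area = ½·p·r·sin Q ≈ 16777.
Semiperimeter s = (384.84+158.6+267)/2 = 405.22.
Inradius = area/s = 16777/405.22 ≈ 41.403.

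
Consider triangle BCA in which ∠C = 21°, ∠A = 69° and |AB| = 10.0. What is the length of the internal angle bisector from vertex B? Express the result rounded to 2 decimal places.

The third angle is ∠B = 180° − ∠C − ∠A = 90.00°.
Law of sines: |CA| = |AB|·sin B/sin C ≈ 27.904.
Law of sines: |BC| = |AB|·sin A/sin C ≈ 26.051.
The bisector from B has length 2·|AB|·|BC|·cos(∠B/2)/(|AB|+|BC|) ≈ 10.219.

t_B ≈ 10.22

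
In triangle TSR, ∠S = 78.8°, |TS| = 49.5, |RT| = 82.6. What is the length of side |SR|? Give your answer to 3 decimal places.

Law of sines: sin R = |TS|·sin S/|RT| ≈ 0.58786.
Since |RT| ≥ |TS|, only the acute value applies: ∠R ≈ 36.01°.
Then ∠T = 180° − ∠S − ∠R ≈ 65.19°.
Law of sines gives |SR| = |RT|·sin T/sin S ≈ 76.435.

76.435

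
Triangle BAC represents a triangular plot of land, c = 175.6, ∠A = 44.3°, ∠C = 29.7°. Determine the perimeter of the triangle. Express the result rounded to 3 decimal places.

The third angle is ∠B = 180° − ∠A − ∠C = 106.00°.
Law of sines: b = c·sin B/sin C ≈ 340.69.
Law of sines: a = c·sin A/sin C ≈ 247.53.
Semiperimeter s = (340.69+247.53+175.6)/2 = 381.91.
Perimeter = 340.69 + 247.53 + 175.6 = 763.82.

perimeter ≈ 763.821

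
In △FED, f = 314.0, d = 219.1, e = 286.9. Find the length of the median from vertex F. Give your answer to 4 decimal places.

Median from F: ½√(2·e² + 2·d² − f²) ≈ 201.27.

201.2690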